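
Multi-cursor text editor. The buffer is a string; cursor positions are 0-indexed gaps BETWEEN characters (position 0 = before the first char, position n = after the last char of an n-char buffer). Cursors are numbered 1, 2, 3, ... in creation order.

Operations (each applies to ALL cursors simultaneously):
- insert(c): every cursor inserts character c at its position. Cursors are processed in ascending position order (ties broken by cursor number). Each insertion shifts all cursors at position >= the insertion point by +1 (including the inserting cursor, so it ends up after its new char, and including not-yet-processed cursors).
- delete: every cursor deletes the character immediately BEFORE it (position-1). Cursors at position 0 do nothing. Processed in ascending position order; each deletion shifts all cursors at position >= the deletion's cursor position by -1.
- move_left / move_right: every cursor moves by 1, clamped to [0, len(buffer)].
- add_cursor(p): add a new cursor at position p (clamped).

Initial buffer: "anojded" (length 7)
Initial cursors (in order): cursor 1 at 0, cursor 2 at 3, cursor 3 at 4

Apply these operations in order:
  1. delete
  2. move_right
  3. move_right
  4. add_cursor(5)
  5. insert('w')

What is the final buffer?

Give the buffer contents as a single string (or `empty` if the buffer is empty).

Answer: anwdewwdw

Derivation:
After op 1 (delete): buffer="anded" (len 5), cursors c1@0 c2@2 c3@2, authorship .....
After op 2 (move_right): buffer="anded" (len 5), cursors c1@1 c2@3 c3@3, authorship .....
After op 3 (move_right): buffer="anded" (len 5), cursors c1@2 c2@4 c3@4, authorship .....
After op 4 (add_cursor(5)): buffer="anded" (len 5), cursors c1@2 c2@4 c3@4 c4@5, authorship .....
After op 5 (insert('w')): buffer="anwdewwdw" (len 9), cursors c1@3 c2@7 c3@7 c4@9, authorship ..1..23.4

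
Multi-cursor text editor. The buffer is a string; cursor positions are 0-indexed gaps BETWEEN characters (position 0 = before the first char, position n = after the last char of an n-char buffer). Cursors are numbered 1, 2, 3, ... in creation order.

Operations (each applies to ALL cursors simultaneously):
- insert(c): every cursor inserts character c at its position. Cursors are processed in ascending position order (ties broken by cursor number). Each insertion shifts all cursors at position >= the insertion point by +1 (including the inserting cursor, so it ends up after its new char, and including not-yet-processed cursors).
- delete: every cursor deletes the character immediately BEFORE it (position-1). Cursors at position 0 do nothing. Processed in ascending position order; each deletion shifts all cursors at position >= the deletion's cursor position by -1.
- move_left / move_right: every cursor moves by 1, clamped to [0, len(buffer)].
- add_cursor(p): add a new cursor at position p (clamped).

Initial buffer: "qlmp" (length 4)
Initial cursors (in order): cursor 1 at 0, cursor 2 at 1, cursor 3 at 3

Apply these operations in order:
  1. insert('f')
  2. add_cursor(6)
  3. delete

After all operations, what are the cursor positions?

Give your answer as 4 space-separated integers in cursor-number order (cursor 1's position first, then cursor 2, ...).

After op 1 (insert('f')): buffer="fqflmfp" (len 7), cursors c1@1 c2@3 c3@6, authorship 1.2..3.
After op 2 (add_cursor(6)): buffer="fqflmfp" (len 7), cursors c1@1 c2@3 c3@6 c4@6, authorship 1.2..3.
After op 3 (delete): buffer="qlp" (len 3), cursors c1@0 c2@1 c3@2 c4@2, authorship ...

Answer: 0 1 2 2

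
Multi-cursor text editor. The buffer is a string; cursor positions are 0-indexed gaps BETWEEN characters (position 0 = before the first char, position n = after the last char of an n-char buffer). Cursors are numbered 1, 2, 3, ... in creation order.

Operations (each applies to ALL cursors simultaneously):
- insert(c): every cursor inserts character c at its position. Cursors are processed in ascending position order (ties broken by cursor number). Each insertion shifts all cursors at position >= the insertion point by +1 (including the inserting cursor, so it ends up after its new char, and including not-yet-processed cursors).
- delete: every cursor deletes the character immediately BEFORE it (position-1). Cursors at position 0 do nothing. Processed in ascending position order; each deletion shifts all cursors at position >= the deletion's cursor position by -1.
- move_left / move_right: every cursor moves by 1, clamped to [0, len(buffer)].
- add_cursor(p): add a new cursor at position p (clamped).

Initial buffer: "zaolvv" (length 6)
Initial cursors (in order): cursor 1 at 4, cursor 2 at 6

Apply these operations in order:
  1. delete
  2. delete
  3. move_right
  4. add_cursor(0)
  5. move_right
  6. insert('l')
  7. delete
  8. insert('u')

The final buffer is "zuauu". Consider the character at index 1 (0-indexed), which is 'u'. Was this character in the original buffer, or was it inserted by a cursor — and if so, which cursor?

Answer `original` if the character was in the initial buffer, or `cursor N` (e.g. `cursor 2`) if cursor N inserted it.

Answer: cursor 3

Derivation:
After op 1 (delete): buffer="zaov" (len 4), cursors c1@3 c2@4, authorship ....
After op 2 (delete): buffer="za" (len 2), cursors c1@2 c2@2, authorship ..
After op 3 (move_right): buffer="za" (len 2), cursors c1@2 c2@2, authorship ..
After op 4 (add_cursor(0)): buffer="za" (len 2), cursors c3@0 c1@2 c2@2, authorship ..
After op 5 (move_right): buffer="za" (len 2), cursors c3@1 c1@2 c2@2, authorship ..
After op 6 (insert('l')): buffer="zlall" (len 5), cursors c3@2 c1@5 c2@5, authorship .3.12
After op 7 (delete): buffer="za" (len 2), cursors c3@1 c1@2 c2@2, authorship ..
After op 8 (insert('u')): buffer="zuauu" (len 5), cursors c3@2 c1@5 c2@5, authorship .3.12
Authorship (.=original, N=cursor N): . 3 . 1 2
Index 1: author = 3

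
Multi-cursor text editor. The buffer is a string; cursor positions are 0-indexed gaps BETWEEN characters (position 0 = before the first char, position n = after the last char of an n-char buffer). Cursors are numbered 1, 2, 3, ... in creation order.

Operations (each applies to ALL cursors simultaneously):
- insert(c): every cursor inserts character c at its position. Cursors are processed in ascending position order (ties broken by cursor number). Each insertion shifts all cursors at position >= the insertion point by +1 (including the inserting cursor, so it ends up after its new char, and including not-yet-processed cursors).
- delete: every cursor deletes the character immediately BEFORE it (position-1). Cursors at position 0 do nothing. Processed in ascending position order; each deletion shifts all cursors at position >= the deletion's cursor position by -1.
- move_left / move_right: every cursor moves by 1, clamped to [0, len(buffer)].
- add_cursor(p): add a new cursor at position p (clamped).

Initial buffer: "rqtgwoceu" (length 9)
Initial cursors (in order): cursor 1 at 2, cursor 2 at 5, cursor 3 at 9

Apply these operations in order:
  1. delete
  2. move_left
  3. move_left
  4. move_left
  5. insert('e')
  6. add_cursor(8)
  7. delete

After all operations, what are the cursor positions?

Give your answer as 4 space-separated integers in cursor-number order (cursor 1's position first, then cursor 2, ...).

After op 1 (delete): buffer="rtgoce" (len 6), cursors c1@1 c2@3 c3@6, authorship ......
After op 2 (move_left): buffer="rtgoce" (len 6), cursors c1@0 c2@2 c3@5, authorship ......
After op 3 (move_left): buffer="rtgoce" (len 6), cursors c1@0 c2@1 c3@4, authorship ......
After op 4 (move_left): buffer="rtgoce" (len 6), cursors c1@0 c2@0 c3@3, authorship ......
After op 5 (insert('e')): buffer="eertgeoce" (len 9), cursors c1@2 c2@2 c3@6, authorship 12...3...
After op 6 (add_cursor(8)): buffer="eertgeoce" (len 9), cursors c1@2 c2@2 c3@6 c4@8, authorship 12...3...
After op 7 (delete): buffer="rtgoe" (len 5), cursors c1@0 c2@0 c3@3 c4@4, authorship .....

Answer: 0 0 3 4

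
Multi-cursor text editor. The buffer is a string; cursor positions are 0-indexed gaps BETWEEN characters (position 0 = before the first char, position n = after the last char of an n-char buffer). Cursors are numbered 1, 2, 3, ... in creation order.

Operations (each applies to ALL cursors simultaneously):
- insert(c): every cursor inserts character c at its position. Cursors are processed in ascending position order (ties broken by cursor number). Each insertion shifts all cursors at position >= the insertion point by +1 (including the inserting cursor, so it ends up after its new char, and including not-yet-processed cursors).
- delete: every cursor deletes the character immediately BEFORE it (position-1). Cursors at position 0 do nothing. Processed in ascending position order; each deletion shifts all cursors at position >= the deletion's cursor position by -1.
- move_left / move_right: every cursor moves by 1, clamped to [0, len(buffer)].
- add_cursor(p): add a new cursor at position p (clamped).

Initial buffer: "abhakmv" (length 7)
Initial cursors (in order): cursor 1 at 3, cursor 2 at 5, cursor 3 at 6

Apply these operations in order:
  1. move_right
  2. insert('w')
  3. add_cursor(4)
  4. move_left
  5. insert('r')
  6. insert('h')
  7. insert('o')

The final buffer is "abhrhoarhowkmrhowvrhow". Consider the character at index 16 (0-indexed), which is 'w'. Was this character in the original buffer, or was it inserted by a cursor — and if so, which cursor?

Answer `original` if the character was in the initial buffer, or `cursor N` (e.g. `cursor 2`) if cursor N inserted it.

After op 1 (move_right): buffer="abhakmv" (len 7), cursors c1@4 c2@6 c3@7, authorship .......
After op 2 (insert('w')): buffer="abhawkmwvw" (len 10), cursors c1@5 c2@8 c3@10, authorship ....1..2.3
After op 3 (add_cursor(4)): buffer="abhawkmwvw" (len 10), cursors c4@4 c1@5 c2@8 c3@10, authorship ....1..2.3
After op 4 (move_left): buffer="abhawkmwvw" (len 10), cursors c4@3 c1@4 c2@7 c3@9, authorship ....1..2.3
After op 5 (insert('r')): buffer="abhrarwkmrwvrw" (len 14), cursors c4@4 c1@6 c2@10 c3@13, authorship ...4.11..22.33
After op 6 (insert('h')): buffer="abhrharhwkmrhwvrhw" (len 18), cursors c4@5 c1@8 c2@13 c3@17, authorship ...44.111..222.333
After op 7 (insert('o')): buffer="abhrhoarhowkmrhowvrhow" (len 22), cursors c4@6 c1@10 c2@16 c3@21, authorship ...444.1111..2222.3333
Authorship (.=original, N=cursor N): . . . 4 4 4 . 1 1 1 1 . . 2 2 2 2 . 3 3 3 3
Index 16: author = 2

Answer: cursor 2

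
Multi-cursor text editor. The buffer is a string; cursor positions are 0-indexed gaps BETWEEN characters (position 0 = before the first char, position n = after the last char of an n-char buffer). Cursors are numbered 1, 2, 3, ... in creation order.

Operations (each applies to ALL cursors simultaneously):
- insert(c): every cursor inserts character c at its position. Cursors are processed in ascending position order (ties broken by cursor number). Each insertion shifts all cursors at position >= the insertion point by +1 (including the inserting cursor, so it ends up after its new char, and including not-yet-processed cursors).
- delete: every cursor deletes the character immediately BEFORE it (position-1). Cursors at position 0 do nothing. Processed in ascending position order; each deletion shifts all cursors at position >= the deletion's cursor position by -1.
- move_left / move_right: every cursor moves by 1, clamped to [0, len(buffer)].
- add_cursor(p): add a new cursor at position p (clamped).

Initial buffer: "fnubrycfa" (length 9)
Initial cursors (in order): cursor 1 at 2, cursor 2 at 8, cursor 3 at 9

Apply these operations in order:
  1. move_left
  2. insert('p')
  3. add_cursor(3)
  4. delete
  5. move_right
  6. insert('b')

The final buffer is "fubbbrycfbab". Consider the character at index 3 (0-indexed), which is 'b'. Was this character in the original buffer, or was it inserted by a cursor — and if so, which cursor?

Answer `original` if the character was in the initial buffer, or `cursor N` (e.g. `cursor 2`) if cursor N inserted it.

Answer: cursor 4

Derivation:
After op 1 (move_left): buffer="fnubrycfa" (len 9), cursors c1@1 c2@7 c3@8, authorship .........
After op 2 (insert('p')): buffer="fpnubrycpfpa" (len 12), cursors c1@2 c2@9 c3@11, authorship .1......2.3.
After op 3 (add_cursor(3)): buffer="fpnubrycpfpa" (len 12), cursors c1@2 c4@3 c2@9 c3@11, authorship .1......2.3.
After op 4 (delete): buffer="fubrycfa" (len 8), cursors c1@1 c4@1 c2@6 c3@7, authorship ........
After op 5 (move_right): buffer="fubrycfa" (len 8), cursors c1@2 c4@2 c2@7 c3@8, authorship ........
After op 6 (insert('b')): buffer="fubbbrycfbab" (len 12), cursors c1@4 c4@4 c2@10 c3@12, authorship ..14.....2.3
Authorship (.=original, N=cursor N): . . 1 4 . . . . . 2 . 3
Index 3: author = 4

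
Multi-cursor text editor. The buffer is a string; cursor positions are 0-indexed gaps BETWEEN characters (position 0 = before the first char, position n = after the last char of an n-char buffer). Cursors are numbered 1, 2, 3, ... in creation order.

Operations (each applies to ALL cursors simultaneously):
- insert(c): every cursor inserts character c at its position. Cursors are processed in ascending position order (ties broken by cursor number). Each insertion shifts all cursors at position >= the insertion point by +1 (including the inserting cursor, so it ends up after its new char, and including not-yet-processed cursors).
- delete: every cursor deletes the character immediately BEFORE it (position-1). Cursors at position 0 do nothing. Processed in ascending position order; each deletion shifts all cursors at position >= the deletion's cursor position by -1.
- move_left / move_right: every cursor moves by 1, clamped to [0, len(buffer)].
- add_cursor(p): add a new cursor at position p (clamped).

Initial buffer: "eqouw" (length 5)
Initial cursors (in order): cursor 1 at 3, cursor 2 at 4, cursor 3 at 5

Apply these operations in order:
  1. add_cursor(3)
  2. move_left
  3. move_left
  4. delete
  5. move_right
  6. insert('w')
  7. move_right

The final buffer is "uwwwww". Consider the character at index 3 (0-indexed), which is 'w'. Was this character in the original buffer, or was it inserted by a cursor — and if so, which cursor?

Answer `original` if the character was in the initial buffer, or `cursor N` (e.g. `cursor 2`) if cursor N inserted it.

After op 1 (add_cursor(3)): buffer="eqouw" (len 5), cursors c1@3 c4@3 c2@4 c3@5, authorship .....
After op 2 (move_left): buffer="eqouw" (len 5), cursors c1@2 c4@2 c2@3 c3@4, authorship .....
After op 3 (move_left): buffer="eqouw" (len 5), cursors c1@1 c4@1 c2@2 c3@3, authorship .....
After op 4 (delete): buffer="uw" (len 2), cursors c1@0 c2@0 c3@0 c4@0, authorship ..
After op 5 (move_right): buffer="uw" (len 2), cursors c1@1 c2@1 c3@1 c4@1, authorship ..
After op 6 (insert('w')): buffer="uwwwww" (len 6), cursors c1@5 c2@5 c3@5 c4@5, authorship .1234.
After op 7 (move_right): buffer="uwwwww" (len 6), cursors c1@6 c2@6 c3@6 c4@6, authorship .1234.
Authorship (.=original, N=cursor N): . 1 2 3 4 .
Index 3: author = 3

Answer: cursor 3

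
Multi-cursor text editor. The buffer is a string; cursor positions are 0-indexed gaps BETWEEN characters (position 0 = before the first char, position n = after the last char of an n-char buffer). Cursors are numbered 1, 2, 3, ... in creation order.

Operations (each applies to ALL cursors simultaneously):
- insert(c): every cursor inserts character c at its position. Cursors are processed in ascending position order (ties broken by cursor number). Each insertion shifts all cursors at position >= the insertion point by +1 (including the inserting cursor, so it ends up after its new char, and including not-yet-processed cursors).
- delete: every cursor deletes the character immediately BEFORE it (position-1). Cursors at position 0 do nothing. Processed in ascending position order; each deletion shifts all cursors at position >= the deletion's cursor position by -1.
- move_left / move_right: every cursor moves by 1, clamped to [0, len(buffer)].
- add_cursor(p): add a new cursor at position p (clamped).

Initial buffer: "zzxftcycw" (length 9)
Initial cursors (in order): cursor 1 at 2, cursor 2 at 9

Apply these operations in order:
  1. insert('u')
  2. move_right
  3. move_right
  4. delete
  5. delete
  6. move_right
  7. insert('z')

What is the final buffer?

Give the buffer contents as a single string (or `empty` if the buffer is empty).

Answer: zzutzcycz

Derivation:
After op 1 (insert('u')): buffer="zzuxftcycwu" (len 11), cursors c1@3 c2@11, authorship ..1.......2
After op 2 (move_right): buffer="zzuxftcycwu" (len 11), cursors c1@4 c2@11, authorship ..1.......2
After op 3 (move_right): buffer="zzuxftcycwu" (len 11), cursors c1@5 c2@11, authorship ..1.......2
After op 4 (delete): buffer="zzuxtcycw" (len 9), cursors c1@4 c2@9, authorship ..1......
After op 5 (delete): buffer="zzutcyc" (len 7), cursors c1@3 c2@7, authorship ..1....
After op 6 (move_right): buffer="zzutcyc" (len 7), cursors c1@4 c2@7, authorship ..1....
After op 7 (insert('z')): buffer="zzutzcycz" (len 9), cursors c1@5 c2@9, authorship ..1.1...2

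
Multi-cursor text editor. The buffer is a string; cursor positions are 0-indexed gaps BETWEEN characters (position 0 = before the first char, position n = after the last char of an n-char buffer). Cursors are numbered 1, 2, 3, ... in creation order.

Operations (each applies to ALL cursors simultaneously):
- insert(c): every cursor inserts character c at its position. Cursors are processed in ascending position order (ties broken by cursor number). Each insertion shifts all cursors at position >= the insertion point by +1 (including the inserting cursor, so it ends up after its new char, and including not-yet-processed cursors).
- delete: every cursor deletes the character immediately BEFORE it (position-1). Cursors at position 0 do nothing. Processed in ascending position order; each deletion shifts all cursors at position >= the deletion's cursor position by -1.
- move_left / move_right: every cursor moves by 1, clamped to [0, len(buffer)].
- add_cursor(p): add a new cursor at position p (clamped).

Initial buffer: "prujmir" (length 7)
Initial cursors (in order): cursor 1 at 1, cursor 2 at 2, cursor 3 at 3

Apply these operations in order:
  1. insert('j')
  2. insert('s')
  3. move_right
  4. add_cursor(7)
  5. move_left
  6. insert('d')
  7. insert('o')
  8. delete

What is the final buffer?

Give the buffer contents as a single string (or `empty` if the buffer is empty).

Answer: pjsdrjsddujsdjmir

Derivation:
After op 1 (insert('j')): buffer="pjrjujjmir" (len 10), cursors c1@2 c2@4 c3@6, authorship .1.2.3....
After op 2 (insert('s')): buffer="pjsrjsujsjmir" (len 13), cursors c1@3 c2@6 c3@9, authorship .11.22.33....
After op 3 (move_right): buffer="pjsrjsujsjmir" (len 13), cursors c1@4 c2@7 c3@10, authorship .11.22.33....
After op 4 (add_cursor(7)): buffer="pjsrjsujsjmir" (len 13), cursors c1@4 c2@7 c4@7 c3@10, authorship .11.22.33....
After op 5 (move_left): buffer="pjsrjsujsjmir" (len 13), cursors c1@3 c2@6 c4@6 c3@9, authorship .11.22.33....
After op 6 (insert('d')): buffer="pjsdrjsddujsdjmir" (len 17), cursors c1@4 c2@9 c4@9 c3@13, authorship .111.2224.333....
After op 7 (insert('o')): buffer="pjsdorjsddooujsdojmir" (len 21), cursors c1@5 c2@12 c4@12 c3@17, authorship .1111.222424.3333....
After op 8 (delete): buffer="pjsdrjsddujsdjmir" (len 17), cursors c1@4 c2@9 c4@9 c3@13, authorship .111.2224.333....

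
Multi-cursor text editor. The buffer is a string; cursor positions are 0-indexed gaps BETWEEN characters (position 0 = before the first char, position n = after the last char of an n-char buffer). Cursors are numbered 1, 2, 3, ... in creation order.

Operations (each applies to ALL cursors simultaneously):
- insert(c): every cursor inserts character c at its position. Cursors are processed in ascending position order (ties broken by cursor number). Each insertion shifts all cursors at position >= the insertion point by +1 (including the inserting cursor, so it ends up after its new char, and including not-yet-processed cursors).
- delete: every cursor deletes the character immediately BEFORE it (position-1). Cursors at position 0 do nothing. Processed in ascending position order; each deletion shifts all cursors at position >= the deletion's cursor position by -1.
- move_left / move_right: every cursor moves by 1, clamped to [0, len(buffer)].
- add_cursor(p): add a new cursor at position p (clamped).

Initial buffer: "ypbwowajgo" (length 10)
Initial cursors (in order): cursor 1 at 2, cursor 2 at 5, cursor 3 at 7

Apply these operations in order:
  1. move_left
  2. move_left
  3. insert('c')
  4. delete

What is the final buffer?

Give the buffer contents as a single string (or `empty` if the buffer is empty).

After op 1 (move_left): buffer="ypbwowajgo" (len 10), cursors c1@1 c2@4 c3@6, authorship ..........
After op 2 (move_left): buffer="ypbwowajgo" (len 10), cursors c1@0 c2@3 c3@5, authorship ..........
After op 3 (insert('c')): buffer="cypbcwocwajgo" (len 13), cursors c1@1 c2@5 c3@8, authorship 1...2..3.....
After op 4 (delete): buffer="ypbwowajgo" (len 10), cursors c1@0 c2@3 c3@5, authorship ..........

Answer: ypbwowajgo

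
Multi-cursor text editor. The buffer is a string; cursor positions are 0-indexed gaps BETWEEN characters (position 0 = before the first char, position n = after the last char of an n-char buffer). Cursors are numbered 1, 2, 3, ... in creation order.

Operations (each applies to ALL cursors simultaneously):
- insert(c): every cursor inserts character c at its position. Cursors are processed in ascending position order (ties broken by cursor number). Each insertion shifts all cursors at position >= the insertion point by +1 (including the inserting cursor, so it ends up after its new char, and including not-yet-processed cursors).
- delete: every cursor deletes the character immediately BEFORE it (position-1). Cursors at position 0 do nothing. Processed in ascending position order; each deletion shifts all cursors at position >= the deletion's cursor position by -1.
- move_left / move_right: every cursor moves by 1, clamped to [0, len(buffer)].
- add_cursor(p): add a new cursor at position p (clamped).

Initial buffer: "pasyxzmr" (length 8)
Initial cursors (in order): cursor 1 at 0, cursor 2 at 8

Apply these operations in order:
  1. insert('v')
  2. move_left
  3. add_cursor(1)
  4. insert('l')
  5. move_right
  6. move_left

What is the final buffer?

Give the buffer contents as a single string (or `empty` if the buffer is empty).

After op 1 (insert('v')): buffer="vpasyxzmrv" (len 10), cursors c1@1 c2@10, authorship 1........2
After op 2 (move_left): buffer="vpasyxzmrv" (len 10), cursors c1@0 c2@9, authorship 1........2
After op 3 (add_cursor(1)): buffer="vpasyxzmrv" (len 10), cursors c1@0 c3@1 c2@9, authorship 1........2
After op 4 (insert('l')): buffer="lvlpasyxzmrlv" (len 13), cursors c1@1 c3@3 c2@12, authorship 113........22
After op 5 (move_right): buffer="lvlpasyxzmrlv" (len 13), cursors c1@2 c3@4 c2@13, authorship 113........22
After op 6 (move_left): buffer="lvlpasyxzmrlv" (len 13), cursors c1@1 c3@3 c2@12, authorship 113........22

Answer: lvlpasyxzmrlv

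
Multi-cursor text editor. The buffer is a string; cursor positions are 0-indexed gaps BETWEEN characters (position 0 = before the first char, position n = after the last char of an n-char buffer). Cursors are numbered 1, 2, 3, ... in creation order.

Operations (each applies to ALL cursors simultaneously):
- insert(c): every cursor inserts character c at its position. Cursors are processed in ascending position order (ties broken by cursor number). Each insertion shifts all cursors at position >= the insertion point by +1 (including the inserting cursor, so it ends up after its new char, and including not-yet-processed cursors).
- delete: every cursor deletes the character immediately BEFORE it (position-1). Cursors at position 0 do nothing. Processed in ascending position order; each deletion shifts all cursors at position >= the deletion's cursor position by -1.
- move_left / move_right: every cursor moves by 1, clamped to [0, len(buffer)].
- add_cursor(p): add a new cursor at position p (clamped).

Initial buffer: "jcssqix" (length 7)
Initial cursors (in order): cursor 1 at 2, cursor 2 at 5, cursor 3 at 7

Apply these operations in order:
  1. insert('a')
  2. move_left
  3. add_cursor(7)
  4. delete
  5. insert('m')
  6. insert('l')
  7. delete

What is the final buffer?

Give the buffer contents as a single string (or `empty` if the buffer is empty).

Answer: jmassmmima

Derivation:
After op 1 (insert('a')): buffer="jcassqaixa" (len 10), cursors c1@3 c2@7 c3@10, authorship ..1...2..3
After op 2 (move_left): buffer="jcassqaixa" (len 10), cursors c1@2 c2@6 c3@9, authorship ..1...2..3
After op 3 (add_cursor(7)): buffer="jcassqaixa" (len 10), cursors c1@2 c2@6 c4@7 c3@9, authorship ..1...2..3
After op 4 (delete): buffer="jassia" (len 6), cursors c1@1 c2@4 c4@4 c3@5, authorship .1...3
After op 5 (insert('m')): buffer="jmassmmima" (len 10), cursors c1@2 c2@7 c4@7 c3@9, authorship .11..24.33
After op 6 (insert('l')): buffer="jmlassmmllimla" (len 14), cursors c1@3 c2@10 c4@10 c3@13, authorship .111..2424.333
After op 7 (delete): buffer="jmassmmima" (len 10), cursors c1@2 c2@7 c4@7 c3@9, authorship .11..24.33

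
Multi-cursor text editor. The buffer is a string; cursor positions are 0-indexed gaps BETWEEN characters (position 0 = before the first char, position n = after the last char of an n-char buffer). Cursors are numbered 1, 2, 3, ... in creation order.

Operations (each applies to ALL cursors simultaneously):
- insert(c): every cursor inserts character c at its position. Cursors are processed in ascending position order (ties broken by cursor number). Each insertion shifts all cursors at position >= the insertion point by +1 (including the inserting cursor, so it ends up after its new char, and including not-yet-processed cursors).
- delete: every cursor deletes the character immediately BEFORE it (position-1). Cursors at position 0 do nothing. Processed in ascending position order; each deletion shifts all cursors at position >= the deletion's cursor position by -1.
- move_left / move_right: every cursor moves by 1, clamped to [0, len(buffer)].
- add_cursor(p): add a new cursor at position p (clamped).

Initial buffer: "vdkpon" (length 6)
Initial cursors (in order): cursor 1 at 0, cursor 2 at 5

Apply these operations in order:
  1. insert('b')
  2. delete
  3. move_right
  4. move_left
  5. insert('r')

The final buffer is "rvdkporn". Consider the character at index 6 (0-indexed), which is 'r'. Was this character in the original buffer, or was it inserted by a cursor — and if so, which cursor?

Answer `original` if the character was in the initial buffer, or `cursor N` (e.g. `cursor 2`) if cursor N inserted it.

Answer: cursor 2

Derivation:
After op 1 (insert('b')): buffer="bvdkpobn" (len 8), cursors c1@1 c2@7, authorship 1.....2.
After op 2 (delete): buffer="vdkpon" (len 6), cursors c1@0 c2@5, authorship ......
After op 3 (move_right): buffer="vdkpon" (len 6), cursors c1@1 c2@6, authorship ......
After op 4 (move_left): buffer="vdkpon" (len 6), cursors c1@0 c2@5, authorship ......
After op 5 (insert('r')): buffer="rvdkporn" (len 8), cursors c1@1 c2@7, authorship 1.....2.
Authorship (.=original, N=cursor N): 1 . . . . . 2 .
Index 6: author = 2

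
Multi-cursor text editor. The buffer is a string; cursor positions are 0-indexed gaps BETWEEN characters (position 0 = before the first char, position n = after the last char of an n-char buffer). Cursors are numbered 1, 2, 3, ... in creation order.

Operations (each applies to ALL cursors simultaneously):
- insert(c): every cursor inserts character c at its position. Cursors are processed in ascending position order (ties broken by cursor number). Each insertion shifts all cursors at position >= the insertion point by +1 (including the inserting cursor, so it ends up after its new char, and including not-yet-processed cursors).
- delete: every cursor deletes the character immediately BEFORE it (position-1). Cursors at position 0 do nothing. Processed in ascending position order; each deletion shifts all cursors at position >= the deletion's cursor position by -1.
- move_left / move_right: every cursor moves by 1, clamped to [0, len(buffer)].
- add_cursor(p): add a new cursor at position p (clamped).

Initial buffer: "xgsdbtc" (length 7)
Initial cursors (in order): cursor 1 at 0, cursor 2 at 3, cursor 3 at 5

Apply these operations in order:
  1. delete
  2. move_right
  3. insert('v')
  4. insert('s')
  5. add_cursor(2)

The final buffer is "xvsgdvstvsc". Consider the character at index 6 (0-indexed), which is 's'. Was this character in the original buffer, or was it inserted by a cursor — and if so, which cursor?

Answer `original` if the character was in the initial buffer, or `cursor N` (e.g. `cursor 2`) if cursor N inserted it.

Answer: cursor 2

Derivation:
After op 1 (delete): buffer="xgdtc" (len 5), cursors c1@0 c2@2 c3@3, authorship .....
After op 2 (move_right): buffer="xgdtc" (len 5), cursors c1@1 c2@3 c3@4, authorship .....
After op 3 (insert('v')): buffer="xvgdvtvc" (len 8), cursors c1@2 c2@5 c3@7, authorship .1..2.3.
After op 4 (insert('s')): buffer="xvsgdvstvsc" (len 11), cursors c1@3 c2@7 c3@10, authorship .11..22.33.
After op 5 (add_cursor(2)): buffer="xvsgdvstvsc" (len 11), cursors c4@2 c1@3 c2@7 c3@10, authorship .11..22.33.
Authorship (.=original, N=cursor N): . 1 1 . . 2 2 . 3 3 .
Index 6: author = 2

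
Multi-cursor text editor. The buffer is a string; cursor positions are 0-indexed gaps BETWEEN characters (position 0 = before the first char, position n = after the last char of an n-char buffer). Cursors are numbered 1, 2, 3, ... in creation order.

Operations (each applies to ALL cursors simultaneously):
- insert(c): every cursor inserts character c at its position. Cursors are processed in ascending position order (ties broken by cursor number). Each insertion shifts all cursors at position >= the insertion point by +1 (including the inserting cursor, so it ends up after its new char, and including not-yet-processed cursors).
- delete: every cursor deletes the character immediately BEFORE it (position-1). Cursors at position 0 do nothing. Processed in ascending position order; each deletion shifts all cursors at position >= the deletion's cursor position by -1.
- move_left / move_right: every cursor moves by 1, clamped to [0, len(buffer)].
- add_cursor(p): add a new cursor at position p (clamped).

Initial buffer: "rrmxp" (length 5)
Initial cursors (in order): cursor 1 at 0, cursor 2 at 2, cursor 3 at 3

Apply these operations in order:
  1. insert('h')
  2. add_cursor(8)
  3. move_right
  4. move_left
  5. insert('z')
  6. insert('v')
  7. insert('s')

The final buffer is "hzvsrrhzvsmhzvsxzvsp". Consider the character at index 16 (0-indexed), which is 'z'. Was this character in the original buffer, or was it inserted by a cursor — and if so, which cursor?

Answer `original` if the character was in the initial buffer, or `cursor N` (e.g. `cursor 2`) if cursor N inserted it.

After op 1 (insert('h')): buffer="hrrhmhxp" (len 8), cursors c1@1 c2@4 c3@6, authorship 1..2.3..
After op 2 (add_cursor(8)): buffer="hrrhmhxp" (len 8), cursors c1@1 c2@4 c3@6 c4@8, authorship 1..2.3..
After op 3 (move_right): buffer="hrrhmhxp" (len 8), cursors c1@2 c2@5 c3@7 c4@8, authorship 1..2.3..
After op 4 (move_left): buffer="hrrhmhxp" (len 8), cursors c1@1 c2@4 c3@6 c4@7, authorship 1..2.3..
After op 5 (insert('z')): buffer="hzrrhzmhzxzp" (len 12), cursors c1@2 c2@6 c3@9 c4@11, authorship 11..22.33.4.
After op 6 (insert('v')): buffer="hzvrrhzvmhzvxzvp" (len 16), cursors c1@3 c2@8 c3@12 c4@15, authorship 111..222.333.44.
After op 7 (insert('s')): buffer="hzvsrrhzvsmhzvsxzvsp" (len 20), cursors c1@4 c2@10 c3@15 c4@19, authorship 1111..2222.3333.444.
Authorship (.=original, N=cursor N): 1 1 1 1 . . 2 2 2 2 . 3 3 3 3 . 4 4 4 .
Index 16: author = 4

Answer: cursor 4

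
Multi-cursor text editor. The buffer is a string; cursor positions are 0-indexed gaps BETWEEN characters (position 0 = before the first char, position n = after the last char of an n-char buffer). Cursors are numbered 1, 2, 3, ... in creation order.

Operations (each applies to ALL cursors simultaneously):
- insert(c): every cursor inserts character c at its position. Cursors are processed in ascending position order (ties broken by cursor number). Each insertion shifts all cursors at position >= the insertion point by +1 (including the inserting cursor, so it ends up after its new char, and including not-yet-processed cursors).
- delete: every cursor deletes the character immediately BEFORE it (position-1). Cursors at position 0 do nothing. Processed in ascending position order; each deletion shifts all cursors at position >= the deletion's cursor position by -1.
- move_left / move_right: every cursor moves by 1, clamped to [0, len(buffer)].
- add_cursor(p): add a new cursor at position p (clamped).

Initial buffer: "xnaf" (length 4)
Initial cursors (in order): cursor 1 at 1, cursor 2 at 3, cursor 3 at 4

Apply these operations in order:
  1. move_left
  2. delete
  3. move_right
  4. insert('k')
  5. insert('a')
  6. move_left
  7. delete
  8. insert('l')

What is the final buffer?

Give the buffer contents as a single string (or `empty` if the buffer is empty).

After op 1 (move_left): buffer="xnaf" (len 4), cursors c1@0 c2@2 c3@3, authorship ....
After op 2 (delete): buffer="xf" (len 2), cursors c1@0 c2@1 c3@1, authorship ..
After op 3 (move_right): buffer="xf" (len 2), cursors c1@1 c2@2 c3@2, authorship ..
After op 4 (insert('k')): buffer="xkfkk" (len 5), cursors c1@2 c2@5 c3@5, authorship .1.23
After op 5 (insert('a')): buffer="xkafkkaa" (len 8), cursors c1@3 c2@8 c3@8, authorship .11.2323
After op 6 (move_left): buffer="xkafkkaa" (len 8), cursors c1@2 c2@7 c3@7, authorship .11.2323
After op 7 (delete): buffer="xafka" (len 5), cursors c1@1 c2@4 c3@4, authorship .1.23
After op 8 (insert('l')): buffer="xlafklla" (len 8), cursors c1@2 c2@7 c3@7, authorship .11.2233

Answer: xlafklla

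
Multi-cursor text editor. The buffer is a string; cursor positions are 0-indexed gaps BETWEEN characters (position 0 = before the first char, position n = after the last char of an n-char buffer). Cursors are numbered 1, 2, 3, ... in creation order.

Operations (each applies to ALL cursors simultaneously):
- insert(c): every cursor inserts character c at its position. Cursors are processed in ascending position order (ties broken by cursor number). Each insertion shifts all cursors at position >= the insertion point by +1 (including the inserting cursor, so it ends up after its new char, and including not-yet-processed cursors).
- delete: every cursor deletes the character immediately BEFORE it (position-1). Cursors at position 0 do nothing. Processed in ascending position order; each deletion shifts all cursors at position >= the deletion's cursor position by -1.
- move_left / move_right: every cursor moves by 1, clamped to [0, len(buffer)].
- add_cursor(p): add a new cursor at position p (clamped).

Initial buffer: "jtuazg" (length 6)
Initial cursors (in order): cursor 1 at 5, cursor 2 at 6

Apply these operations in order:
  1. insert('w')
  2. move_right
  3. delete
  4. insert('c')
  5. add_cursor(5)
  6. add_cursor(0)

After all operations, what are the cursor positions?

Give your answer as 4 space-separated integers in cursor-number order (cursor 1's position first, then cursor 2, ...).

After op 1 (insert('w')): buffer="jtuazwgw" (len 8), cursors c1@6 c2@8, authorship .....1.2
After op 2 (move_right): buffer="jtuazwgw" (len 8), cursors c1@7 c2@8, authorship .....1.2
After op 3 (delete): buffer="jtuazw" (len 6), cursors c1@6 c2@6, authorship .....1
After op 4 (insert('c')): buffer="jtuazwcc" (len 8), cursors c1@8 c2@8, authorship .....112
After op 5 (add_cursor(5)): buffer="jtuazwcc" (len 8), cursors c3@5 c1@8 c2@8, authorship .....112
After op 6 (add_cursor(0)): buffer="jtuazwcc" (len 8), cursors c4@0 c3@5 c1@8 c2@8, authorship .....112

Answer: 8 8 5 0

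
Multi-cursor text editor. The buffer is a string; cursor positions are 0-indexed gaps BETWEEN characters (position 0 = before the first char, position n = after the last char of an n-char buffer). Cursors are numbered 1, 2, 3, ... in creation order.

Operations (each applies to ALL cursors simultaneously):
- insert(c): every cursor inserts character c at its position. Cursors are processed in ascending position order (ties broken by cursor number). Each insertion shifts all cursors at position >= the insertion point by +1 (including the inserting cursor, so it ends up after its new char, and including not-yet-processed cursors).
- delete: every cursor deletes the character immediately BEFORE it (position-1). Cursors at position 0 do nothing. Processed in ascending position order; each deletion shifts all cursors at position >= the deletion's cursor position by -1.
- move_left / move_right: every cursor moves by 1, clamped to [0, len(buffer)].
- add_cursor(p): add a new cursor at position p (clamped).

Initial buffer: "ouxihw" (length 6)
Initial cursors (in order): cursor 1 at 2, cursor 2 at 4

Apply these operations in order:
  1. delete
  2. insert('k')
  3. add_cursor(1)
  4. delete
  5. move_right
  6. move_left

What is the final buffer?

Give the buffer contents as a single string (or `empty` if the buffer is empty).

Answer: xhw

Derivation:
After op 1 (delete): buffer="oxhw" (len 4), cursors c1@1 c2@2, authorship ....
After op 2 (insert('k')): buffer="okxkhw" (len 6), cursors c1@2 c2@4, authorship .1.2..
After op 3 (add_cursor(1)): buffer="okxkhw" (len 6), cursors c3@1 c1@2 c2@4, authorship .1.2..
After op 4 (delete): buffer="xhw" (len 3), cursors c1@0 c3@0 c2@1, authorship ...
After op 5 (move_right): buffer="xhw" (len 3), cursors c1@1 c3@1 c2@2, authorship ...
After op 6 (move_left): buffer="xhw" (len 3), cursors c1@0 c3@0 c2@1, authorship ...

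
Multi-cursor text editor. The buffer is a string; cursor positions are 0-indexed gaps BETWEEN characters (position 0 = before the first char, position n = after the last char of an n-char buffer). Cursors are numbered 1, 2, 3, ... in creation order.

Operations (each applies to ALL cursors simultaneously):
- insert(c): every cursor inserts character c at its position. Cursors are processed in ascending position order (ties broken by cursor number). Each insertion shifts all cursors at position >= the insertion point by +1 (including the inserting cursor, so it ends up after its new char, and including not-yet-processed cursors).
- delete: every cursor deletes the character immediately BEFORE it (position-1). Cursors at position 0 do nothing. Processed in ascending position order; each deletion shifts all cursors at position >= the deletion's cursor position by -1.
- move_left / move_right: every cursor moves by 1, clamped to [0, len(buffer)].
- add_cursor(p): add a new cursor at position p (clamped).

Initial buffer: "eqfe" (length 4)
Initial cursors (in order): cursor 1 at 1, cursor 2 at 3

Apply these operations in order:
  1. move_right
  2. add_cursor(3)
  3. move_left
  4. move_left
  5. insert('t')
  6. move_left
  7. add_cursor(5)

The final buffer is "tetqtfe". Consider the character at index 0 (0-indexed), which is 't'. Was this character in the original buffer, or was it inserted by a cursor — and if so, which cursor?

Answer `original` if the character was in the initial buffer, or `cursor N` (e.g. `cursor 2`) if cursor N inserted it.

After op 1 (move_right): buffer="eqfe" (len 4), cursors c1@2 c2@4, authorship ....
After op 2 (add_cursor(3)): buffer="eqfe" (len 4), cursors c1@2 c3@3 c2@4, authorship ....
After op 3 (move_left): buffer="eqfe" (len 4), cursors c1@1 c3@2 c2@3, authorship ....
After op 4 (move_left): buffer="eqfe" (len 4), cursors c1@0 c3@1 c2@2, authorship ....
After op 5 (insert('t')): buffer="tetqtfe" (len 7), cursors c1@1 c3@3 c2@5, authorship 1.3.2..
After op 6 (move_left): buffer="tetqtfe" (len 7), cursors c1@0 c3@2 c2@4, authorship 1.3.2..
After op 7 (add_cursor(5)): buffer="tetqtfe" (len 7), cursors c1@0 c3@2 c2@4 c4@5, authorship 1.3.2..
Authorship (.=original, N=cursor N): 1 . 3 . 2 . .
Index 0: author = 1

Answer: cursor 1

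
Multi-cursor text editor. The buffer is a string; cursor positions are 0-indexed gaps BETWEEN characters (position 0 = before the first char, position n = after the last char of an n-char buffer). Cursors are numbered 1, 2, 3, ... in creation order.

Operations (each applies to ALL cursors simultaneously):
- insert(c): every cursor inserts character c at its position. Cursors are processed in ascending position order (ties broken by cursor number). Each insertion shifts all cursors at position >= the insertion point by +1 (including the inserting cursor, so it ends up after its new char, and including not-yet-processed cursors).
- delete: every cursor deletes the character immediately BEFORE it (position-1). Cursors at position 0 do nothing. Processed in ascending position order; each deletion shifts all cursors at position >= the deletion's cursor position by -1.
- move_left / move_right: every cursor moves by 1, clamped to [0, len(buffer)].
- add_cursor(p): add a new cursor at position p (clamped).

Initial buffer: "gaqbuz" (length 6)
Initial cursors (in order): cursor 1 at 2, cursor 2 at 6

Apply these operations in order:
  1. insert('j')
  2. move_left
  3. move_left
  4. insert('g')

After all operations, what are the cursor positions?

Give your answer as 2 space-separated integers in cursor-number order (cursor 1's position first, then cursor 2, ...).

Answer: 2 8

Derivation:
After op 1 (insert('j')): buffer="gajqbuzj" (len 8), cursors c1@3 c2@8, authorship ..1....2
After op 2 (move_left): buffer="gajqbuzj" (len 8), cursors c1@2 c2@7, authorship ..1....2
After op 3 (move_left): buffer="gajqbuzj" (len 8), cursors c1@1 c2@6, authorship ..1....2
After op 4 (insert('g')): buffer="ggajqbugzj" (len 10), cursors c1@2 c2@8, authorship .1.1...2.2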